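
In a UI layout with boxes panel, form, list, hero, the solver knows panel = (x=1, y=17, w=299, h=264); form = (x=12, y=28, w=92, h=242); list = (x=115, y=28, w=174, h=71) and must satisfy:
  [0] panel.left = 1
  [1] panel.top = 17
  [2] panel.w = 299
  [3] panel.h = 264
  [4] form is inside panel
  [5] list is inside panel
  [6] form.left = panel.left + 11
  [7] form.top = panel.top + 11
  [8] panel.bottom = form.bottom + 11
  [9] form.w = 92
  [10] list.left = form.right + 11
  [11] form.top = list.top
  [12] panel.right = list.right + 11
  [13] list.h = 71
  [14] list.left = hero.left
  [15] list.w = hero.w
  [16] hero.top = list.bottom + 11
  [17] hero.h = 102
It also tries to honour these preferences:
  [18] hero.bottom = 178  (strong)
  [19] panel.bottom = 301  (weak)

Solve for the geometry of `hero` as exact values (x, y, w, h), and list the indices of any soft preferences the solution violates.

1. hero.x = 115  [list.left = hero.left]
2. hero.w = 174  [list.w = hero.w]
3. hero.y = 110  [hero.top = list.bottom + 11]
4. hero.h = 102  [hero.h = 102]

hero = (x=115, y=110, w=174, h=102)
violated soft preferences: 18, 19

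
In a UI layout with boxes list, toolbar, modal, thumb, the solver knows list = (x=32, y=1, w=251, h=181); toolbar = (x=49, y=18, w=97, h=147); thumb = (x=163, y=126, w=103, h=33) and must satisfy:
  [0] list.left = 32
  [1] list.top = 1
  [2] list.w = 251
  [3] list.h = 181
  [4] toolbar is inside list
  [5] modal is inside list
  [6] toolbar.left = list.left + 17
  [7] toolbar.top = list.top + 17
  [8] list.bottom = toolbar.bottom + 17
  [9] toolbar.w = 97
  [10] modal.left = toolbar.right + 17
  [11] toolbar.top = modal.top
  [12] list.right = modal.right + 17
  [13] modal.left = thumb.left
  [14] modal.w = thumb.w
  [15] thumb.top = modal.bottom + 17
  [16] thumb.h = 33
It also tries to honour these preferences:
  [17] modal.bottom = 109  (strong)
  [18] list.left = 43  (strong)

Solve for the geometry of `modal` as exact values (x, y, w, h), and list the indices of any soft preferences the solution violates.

modal = (x=163, y=18, w=103, h=91)
violated soft preferences: 18

1. modal.x = 163  [modal.left = toolbar.right + 17]
2. modal.y = 18  [toolbar.top = modal.top]
3. modal.w = 103  [list.right = modal.right + 17]
4. modal.h = 91  [thumb.top = modal.bottom + 17]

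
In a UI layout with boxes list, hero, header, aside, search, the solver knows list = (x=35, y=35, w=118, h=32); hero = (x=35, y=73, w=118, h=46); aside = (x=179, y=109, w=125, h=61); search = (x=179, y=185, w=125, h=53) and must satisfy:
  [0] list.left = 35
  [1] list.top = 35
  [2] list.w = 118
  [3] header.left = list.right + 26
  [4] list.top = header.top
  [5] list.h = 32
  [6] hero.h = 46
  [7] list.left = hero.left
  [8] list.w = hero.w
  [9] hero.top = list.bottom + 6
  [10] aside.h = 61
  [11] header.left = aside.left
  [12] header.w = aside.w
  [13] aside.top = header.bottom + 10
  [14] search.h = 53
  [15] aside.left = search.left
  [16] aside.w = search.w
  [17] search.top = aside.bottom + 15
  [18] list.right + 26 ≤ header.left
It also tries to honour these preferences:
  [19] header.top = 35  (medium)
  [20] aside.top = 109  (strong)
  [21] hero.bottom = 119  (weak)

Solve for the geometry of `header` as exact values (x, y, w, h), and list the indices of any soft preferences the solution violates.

1. header.x = 179  [header.left = list.right + 26]
2. header.y = 35  [list.top = header.top]
3. header.w = 125  [header.w = aside.w]
4. header.h = 64  [aside.top = header.bottom + 10]

header = (x=179, y=35, w=125, h=64)
violated soft preferences: none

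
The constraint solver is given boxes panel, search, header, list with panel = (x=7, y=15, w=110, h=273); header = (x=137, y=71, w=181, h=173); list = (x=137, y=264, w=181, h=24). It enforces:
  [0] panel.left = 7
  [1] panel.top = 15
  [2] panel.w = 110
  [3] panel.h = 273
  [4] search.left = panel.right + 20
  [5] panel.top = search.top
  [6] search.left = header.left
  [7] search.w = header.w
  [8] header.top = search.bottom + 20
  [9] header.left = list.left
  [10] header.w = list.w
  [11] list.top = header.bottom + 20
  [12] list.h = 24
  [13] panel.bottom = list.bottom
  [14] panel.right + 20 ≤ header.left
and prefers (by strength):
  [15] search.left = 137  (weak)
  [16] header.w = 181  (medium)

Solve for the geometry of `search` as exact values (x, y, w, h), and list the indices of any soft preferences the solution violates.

1. search.x = 137  [search.left = panel.right + 20]
2. search.y = 15  [panel.top = search.top]
3. search.w = 181  [search.w = header.w]
4. search.h = 36  [header.top = search.bottom + 20]

search = (x=137, y=15, w=181, h=36)
violated soft preferences: none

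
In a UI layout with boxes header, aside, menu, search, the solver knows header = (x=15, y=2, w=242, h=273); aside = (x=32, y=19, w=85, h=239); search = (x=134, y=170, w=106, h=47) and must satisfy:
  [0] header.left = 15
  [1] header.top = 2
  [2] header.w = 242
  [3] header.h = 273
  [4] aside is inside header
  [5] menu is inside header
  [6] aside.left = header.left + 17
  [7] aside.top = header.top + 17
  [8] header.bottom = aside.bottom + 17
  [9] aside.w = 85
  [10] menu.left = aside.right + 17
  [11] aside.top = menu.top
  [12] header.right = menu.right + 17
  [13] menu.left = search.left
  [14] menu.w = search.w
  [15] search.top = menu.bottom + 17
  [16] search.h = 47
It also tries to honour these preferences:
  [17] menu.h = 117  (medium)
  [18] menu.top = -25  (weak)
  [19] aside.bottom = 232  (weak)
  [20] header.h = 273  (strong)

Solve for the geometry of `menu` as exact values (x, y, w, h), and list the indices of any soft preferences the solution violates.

1. menu.x = 134  [menu.left = aside.right + 17]
2. menu.y = 19  [aside.top = menu.top]
3. menu.w = 106  [header.right = menu.right + 17]
4. menu.h = 134  [search.top = menu.bottom + 17]

menu = (x=134, y=19, w=106, h=134)
violated soft preferences: 17, 18, 19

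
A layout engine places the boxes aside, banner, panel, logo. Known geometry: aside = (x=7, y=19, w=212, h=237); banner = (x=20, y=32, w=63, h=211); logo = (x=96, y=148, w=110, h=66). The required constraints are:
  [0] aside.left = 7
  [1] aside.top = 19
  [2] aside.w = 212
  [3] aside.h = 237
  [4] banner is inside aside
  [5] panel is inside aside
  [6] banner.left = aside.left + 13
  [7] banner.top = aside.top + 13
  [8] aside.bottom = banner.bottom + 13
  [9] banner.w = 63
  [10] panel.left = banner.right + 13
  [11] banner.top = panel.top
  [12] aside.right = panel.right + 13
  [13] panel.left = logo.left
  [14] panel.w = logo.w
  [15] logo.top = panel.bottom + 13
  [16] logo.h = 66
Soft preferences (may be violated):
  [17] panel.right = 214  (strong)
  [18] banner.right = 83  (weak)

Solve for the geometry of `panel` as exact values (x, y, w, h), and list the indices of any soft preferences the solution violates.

panel = (x=96, y=32, w=110, h=103)
violated soft preferences: 17

1. panel.x = 96  [panel.left = banner.right + 13]
2. panel.y = 32  [banner.top = panel.top]
3. panel.w = 110  [aside.right = panel.right + 13]
4. panel.h = 103  [logo.top = panel.bottom + 13]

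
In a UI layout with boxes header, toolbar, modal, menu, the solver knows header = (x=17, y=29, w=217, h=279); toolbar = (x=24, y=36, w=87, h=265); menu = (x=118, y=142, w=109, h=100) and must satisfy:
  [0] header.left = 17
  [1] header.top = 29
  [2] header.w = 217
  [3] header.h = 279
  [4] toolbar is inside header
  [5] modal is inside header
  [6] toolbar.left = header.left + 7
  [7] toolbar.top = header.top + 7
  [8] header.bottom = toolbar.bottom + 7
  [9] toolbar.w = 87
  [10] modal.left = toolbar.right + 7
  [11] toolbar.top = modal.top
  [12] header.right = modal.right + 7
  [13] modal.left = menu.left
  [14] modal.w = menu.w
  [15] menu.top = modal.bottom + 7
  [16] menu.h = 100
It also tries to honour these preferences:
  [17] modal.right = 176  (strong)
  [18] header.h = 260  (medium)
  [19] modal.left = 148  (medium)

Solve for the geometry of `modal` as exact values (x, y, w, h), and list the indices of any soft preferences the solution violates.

1. modal.x = 118  [modal.left = toolbar.right + 7]
2. modal.y = 36  [toolbar.top = modal.top]
3. modal.w = 109  [header.right = modal.right + 7]
4. modal.h = 99  [menu.top = modal.bottom + 7]

modal = (x=118, y=36, w=109, h=99)
violated soft preferences: 17, 18, 19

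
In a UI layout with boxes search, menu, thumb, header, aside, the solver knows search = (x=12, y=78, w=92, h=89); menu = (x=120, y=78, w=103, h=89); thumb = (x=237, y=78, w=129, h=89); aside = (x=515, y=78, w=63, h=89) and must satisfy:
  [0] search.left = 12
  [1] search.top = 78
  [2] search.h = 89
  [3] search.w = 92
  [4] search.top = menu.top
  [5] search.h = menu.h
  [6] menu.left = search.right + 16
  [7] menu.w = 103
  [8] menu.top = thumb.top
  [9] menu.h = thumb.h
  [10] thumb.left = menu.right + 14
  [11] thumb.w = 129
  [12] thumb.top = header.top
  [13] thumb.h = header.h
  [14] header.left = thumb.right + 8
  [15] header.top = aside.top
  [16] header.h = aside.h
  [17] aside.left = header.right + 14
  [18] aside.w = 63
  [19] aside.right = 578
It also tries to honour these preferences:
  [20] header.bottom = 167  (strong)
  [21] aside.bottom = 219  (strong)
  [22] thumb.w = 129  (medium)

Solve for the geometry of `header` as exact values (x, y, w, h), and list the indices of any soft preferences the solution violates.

header = (x=374, y=78, w=127, h=89)
violated soft preferences: 21

1. header.y = 78  [thumb.top = header.top]
2. header.h = 89  [thumb.h = header.h]
3. header.x = 374  [header.left = thumb.right + 8]
4. header.w = 127  [aside.left = header.right + 14]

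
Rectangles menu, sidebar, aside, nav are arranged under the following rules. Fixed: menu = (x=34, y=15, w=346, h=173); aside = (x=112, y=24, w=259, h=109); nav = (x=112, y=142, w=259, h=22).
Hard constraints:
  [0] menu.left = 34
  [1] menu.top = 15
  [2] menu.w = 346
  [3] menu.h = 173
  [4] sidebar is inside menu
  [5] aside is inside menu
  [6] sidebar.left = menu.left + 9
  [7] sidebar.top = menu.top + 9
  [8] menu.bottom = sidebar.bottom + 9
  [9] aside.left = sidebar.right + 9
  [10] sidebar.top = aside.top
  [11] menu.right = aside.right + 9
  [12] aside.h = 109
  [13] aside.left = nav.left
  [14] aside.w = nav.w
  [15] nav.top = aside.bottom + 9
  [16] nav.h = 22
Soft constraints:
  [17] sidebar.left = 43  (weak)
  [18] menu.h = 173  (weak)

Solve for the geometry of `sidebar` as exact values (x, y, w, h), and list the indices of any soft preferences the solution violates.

sidebar = (x=43, y=24, w=60, h=155)
violated soft preferences: none

1. sidebar.x = 43  [sidebar.left = menu.left + 9]
2. sidebar.y = 24  [sidebar.top = menu.top + 9]
3. sidebar.h = 155  [menu.bottom = sidebar.bottom + 9]
4. sidebar.w = 60  [aside.left = sidebar.right + 9]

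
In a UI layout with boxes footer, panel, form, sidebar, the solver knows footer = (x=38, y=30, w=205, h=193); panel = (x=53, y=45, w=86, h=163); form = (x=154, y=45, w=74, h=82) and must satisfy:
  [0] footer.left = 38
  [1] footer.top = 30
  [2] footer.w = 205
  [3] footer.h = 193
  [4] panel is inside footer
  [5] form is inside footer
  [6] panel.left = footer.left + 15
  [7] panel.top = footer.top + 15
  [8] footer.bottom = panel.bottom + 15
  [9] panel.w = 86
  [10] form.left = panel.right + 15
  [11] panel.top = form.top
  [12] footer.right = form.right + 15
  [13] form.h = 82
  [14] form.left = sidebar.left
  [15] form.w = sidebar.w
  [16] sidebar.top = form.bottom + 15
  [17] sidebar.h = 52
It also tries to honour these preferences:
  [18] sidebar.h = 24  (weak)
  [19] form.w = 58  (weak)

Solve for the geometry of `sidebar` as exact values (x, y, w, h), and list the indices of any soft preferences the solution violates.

1. sidebar.x = 154  [form.left = sidebar.left]
2. sidebar.w = 74  [form.w = sidebar.w]
3. sidebar.y = 142  [sidebar.top = form.bottom + 15]
4. sidebar.h = 52  [sidebar.h = 52]

sidebar = (x=154, y=142, w=74, h=52)
violated soft preferences: 18, 19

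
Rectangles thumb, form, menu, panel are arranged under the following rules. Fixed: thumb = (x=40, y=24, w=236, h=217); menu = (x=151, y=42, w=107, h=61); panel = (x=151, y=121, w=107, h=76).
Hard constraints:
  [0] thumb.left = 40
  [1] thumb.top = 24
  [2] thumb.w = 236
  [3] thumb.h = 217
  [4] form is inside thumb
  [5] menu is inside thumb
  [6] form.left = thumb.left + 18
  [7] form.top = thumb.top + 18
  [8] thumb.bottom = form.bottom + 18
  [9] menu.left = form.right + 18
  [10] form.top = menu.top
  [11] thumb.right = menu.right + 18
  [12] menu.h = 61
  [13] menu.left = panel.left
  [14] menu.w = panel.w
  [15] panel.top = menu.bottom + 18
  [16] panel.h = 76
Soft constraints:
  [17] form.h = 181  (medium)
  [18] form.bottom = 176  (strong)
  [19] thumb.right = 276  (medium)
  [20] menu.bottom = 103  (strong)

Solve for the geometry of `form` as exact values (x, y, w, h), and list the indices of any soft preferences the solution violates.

form = (x=58, y=42, w=75, h=181)
violated soft preferences: 18

1. form.x = 58  [form.left = thumb.left + 18]
2. form.y = 42  [form.top = thumb.top + 18]
3. form.h = 181  [thumb.bottom = form.bottom + 18]
4. form.w = 75  [menu.left = form.right + 18]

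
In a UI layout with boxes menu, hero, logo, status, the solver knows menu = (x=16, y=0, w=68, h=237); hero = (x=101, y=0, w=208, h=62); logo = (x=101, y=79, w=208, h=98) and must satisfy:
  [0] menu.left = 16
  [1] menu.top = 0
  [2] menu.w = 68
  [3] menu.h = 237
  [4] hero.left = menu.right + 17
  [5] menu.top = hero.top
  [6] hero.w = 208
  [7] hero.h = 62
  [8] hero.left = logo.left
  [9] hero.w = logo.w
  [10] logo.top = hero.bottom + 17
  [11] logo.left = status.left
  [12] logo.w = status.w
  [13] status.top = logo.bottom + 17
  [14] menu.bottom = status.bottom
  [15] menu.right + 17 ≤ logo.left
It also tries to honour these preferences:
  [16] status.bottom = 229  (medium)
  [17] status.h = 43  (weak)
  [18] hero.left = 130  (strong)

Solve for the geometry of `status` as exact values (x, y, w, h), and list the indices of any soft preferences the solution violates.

1. status.x = 101  [logo.left = status.left]
2. status.w = 208  [logo.w = status.w]
3. status.y = 194  [status.top = logo.bottom + 17]
4. status.h = 43  [menu.bottom = status.bottom]

status = (x=101, y=194, w=208, h=43)
violated soft preferences: 16, 18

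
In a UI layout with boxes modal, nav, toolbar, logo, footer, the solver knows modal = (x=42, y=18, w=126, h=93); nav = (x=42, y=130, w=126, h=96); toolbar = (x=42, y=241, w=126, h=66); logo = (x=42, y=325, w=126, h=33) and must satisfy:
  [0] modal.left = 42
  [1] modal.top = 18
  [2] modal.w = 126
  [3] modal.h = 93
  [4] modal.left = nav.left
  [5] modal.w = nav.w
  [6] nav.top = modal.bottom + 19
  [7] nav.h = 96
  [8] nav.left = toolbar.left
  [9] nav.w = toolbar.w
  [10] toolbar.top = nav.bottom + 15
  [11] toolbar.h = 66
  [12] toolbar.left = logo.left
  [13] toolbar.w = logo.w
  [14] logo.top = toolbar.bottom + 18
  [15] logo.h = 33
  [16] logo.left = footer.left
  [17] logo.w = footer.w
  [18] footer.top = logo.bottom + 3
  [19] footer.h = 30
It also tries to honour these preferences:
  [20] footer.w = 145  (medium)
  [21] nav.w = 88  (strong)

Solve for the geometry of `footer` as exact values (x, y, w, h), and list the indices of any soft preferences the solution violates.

1. footer.x = 42  [logo.left = footer.left]
2. footer.w = 126  [logo.w = footer.w]
3. footer.y = 361  [footer.top = logo.bottom + 3]
4. footer.h = 30  [footer.h = 30]

footer = (x=42, y=361, w=126, h=30)
violated soft preferences: 20, 21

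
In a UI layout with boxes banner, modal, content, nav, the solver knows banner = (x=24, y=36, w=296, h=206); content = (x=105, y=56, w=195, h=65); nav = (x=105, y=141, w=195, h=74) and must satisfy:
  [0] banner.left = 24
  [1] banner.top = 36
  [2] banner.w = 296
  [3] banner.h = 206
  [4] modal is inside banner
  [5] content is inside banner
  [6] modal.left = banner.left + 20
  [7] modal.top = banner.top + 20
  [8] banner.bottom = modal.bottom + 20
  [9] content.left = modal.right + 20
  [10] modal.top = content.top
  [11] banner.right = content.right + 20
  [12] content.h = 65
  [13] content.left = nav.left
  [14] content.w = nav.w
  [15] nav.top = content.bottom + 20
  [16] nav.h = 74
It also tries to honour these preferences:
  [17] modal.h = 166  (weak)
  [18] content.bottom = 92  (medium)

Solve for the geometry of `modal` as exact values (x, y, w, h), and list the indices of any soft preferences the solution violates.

modal = (x=44, y=56, w=41, h=166)
violated soft preferences: 18

1. modal.x = 44  [modal.left = banner.left + 20]
2. modal.y = 56  [modal.top = banner.top + 20]
3. modal.h = 166  [banner.bottom = modal.bottom + 20]
4. modal.w = 41  [content.left = modal.right + 20]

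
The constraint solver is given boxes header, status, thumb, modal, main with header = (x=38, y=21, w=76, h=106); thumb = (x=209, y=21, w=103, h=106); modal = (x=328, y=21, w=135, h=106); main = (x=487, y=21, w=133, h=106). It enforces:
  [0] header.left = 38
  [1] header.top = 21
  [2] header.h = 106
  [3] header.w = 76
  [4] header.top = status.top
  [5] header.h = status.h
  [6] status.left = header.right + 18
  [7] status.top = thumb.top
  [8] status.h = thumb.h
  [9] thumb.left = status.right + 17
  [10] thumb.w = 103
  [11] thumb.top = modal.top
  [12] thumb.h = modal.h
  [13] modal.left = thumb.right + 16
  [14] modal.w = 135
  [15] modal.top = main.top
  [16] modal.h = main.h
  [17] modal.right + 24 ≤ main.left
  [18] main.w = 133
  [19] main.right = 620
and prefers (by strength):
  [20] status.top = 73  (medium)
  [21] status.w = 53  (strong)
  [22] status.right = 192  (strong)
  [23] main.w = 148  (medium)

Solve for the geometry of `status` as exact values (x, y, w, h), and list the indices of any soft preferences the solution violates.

status = (x=132, y=21, w=60, h=106)
violated soft preferences: 20, 21, 23

1. status.y = 21  [header.top = status.top]
2. status.h = 106  [header.h = status.h]
3. status.x = 132  [status.left = header.right + 18]
4. status.w = 60  [thumb.left = status.right + 17]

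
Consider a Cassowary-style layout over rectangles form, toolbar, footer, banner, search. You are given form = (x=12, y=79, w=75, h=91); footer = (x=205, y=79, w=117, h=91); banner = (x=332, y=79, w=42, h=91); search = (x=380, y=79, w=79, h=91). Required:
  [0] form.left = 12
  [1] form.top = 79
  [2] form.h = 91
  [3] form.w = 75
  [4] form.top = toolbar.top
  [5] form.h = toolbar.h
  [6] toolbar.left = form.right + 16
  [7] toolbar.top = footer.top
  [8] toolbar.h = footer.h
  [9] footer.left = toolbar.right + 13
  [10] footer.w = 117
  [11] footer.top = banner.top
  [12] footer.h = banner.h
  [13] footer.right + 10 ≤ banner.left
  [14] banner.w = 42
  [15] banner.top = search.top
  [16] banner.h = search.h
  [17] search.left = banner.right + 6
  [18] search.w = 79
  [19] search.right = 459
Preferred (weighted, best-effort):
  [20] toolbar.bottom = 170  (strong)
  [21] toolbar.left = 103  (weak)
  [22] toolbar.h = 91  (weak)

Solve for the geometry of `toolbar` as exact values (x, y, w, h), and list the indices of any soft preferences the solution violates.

toolbar = (x=103, y=79, w=89, h=91)
violated soft preferences: none

1. toolbar.y = 79  [form.top = toolbar.top]
2. toolbar.h = 91  [form.h = toolbar.h]
3. toolbar.x = 103  [toolbar.left = form.right + 16]
4. toolbar.w = 89  [footer.left = toolbar.right + 13]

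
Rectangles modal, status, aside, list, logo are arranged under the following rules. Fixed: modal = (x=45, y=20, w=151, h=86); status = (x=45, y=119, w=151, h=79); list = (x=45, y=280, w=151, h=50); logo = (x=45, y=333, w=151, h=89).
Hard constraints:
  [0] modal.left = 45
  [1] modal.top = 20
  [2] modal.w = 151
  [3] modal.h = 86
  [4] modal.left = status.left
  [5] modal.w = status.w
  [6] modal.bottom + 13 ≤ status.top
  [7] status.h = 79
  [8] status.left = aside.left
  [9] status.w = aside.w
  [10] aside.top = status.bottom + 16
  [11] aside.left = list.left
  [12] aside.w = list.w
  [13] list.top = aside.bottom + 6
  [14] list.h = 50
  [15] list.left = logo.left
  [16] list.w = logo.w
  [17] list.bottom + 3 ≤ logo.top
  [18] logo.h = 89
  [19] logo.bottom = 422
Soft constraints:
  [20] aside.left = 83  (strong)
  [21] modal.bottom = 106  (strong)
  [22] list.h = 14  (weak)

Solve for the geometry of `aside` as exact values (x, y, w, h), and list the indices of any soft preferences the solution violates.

aside = (x=45, y=214, w=151, h=60)
violated soft preferences: 20, 22

1. aside.x = 45  [status.left = aside.left]
2. aside.w = 151  [status.w = aside.w]
3. aside.y = 214  [aside.top = status.bottom + 16]
4. aside.h = 60  [list.top = aside.bottom + 6]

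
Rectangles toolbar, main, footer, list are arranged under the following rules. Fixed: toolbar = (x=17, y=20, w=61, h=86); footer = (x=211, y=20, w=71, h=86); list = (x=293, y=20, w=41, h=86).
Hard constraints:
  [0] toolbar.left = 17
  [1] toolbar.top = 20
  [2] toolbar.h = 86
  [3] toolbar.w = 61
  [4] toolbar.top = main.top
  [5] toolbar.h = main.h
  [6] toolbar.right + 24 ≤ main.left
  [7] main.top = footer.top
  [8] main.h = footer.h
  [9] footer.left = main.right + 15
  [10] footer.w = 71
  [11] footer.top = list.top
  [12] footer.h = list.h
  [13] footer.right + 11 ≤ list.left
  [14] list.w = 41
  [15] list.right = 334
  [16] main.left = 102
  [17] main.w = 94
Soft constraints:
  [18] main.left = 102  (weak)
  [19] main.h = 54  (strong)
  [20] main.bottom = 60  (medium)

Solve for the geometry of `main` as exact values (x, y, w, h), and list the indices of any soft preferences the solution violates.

1. main.y = 20  [toolbar.top = main.top]
2. main.h = 86  [toolbar.h = main.h]
3. main.x = 102  [main.left = 102]
4. main.w = 94  [main.w = 94]

main = (x=102, y=20, w=94, h=86)
violated soft preferences: 19, 20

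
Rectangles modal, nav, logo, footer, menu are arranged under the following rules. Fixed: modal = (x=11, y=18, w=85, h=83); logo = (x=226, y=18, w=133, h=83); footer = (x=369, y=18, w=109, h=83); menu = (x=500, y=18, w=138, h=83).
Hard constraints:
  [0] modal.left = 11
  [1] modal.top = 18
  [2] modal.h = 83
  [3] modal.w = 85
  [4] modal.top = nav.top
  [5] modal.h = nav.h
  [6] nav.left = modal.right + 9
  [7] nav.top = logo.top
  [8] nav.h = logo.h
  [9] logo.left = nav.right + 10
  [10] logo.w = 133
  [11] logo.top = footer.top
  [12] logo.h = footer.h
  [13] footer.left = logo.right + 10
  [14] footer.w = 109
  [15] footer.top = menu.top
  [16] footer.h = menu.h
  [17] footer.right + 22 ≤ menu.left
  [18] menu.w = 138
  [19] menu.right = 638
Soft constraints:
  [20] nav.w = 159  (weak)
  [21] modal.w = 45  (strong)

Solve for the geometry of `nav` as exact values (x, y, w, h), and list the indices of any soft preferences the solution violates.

1. nav.y = 18  [modal.top = nav.top]
2. nav.h = 83  [modal.h = nav.h]
3. nav.x = 105  [nav.left = modal.right + 9]
4. nav.w = 111  [logo.left = nav.right + 10]

nav = (x=105, y=18, w=111, h=83)
violated soft preferences: 20, 21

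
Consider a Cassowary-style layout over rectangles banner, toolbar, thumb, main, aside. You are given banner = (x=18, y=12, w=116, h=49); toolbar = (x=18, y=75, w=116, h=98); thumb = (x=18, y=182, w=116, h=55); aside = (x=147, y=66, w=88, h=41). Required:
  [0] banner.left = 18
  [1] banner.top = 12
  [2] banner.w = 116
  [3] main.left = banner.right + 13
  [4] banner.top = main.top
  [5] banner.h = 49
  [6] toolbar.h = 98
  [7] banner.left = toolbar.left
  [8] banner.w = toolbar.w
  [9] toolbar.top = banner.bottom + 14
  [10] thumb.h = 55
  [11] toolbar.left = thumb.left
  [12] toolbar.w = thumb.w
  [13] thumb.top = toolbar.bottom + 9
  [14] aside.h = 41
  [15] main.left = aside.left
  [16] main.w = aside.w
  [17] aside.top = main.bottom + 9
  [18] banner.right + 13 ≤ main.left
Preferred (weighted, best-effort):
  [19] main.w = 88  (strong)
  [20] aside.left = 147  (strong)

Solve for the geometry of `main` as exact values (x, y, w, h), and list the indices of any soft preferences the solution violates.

main = (x=147, y=12, w=88, h=45)
violated soft preferences: none

1. main.x = 147  [main.left = banner.right + 13]
2. main.y = 12  [banner.top = main.top]
3. main.w = 88  [main.w = aside.w]
4. main.h = 45  [aside.top = main.bottom + 9]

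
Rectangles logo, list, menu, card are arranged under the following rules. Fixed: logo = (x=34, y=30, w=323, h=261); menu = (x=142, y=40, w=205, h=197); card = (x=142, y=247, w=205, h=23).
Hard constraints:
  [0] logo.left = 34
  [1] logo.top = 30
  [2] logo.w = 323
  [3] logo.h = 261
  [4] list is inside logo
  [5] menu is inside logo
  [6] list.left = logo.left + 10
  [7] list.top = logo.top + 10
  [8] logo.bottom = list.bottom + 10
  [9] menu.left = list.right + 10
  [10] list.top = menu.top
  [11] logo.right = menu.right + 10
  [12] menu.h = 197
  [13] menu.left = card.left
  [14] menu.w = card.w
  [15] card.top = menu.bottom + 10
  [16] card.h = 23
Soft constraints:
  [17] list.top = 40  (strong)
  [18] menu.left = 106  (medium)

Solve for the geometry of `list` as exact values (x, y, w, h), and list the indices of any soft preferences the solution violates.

list = (x=44, y=40, w=88, h=241)
violated soft preferences: 18

1. list.x = 44  [list.left = logo.left + 10]
2. list.y = 40  [list.top = logo.top + 10]
3. list.h = 241  [logo.bottom = list.bottom + 10]
4. list.w = 88  [menu.left = list.right + 10]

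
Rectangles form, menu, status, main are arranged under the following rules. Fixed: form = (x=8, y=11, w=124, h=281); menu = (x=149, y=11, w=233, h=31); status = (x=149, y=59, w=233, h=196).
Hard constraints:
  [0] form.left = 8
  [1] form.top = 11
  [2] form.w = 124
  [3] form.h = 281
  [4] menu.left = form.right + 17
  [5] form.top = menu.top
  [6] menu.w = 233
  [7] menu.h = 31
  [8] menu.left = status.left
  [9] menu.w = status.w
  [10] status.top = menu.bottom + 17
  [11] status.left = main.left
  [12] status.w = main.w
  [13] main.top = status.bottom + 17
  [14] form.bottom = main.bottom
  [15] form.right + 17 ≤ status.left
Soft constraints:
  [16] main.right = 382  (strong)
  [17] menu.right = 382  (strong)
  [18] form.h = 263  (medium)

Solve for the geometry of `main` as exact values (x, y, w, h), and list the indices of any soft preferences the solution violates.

1. main.x = 149  [status.left = main.left]
2. main.w = 233  [status.w = main.w]
3. main.y = 272  [main.top = status.bottom + 17]
4. main.h = 20  [form.bottom = main.bottom]

main = (x=149, y=272, w=233, h=20)
violated soft preferences: 18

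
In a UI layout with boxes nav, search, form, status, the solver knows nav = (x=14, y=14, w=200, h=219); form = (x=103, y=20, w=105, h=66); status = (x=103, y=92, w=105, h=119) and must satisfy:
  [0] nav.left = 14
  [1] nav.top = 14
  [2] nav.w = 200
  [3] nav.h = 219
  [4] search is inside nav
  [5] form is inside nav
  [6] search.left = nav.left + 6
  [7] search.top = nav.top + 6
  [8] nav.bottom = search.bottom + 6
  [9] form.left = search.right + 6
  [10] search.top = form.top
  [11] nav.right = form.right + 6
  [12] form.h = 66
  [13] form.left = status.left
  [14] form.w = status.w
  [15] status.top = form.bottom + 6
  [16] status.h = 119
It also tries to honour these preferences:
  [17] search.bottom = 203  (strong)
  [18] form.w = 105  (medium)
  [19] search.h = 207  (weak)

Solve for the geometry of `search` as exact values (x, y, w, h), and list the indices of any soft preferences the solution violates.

search = (x=20, y=20, w=77, h=207)
violated soft preferences: 17

1. search.x = 20  [search.left = nav.left + 6]
2. search.y = 20  [search.top = nav.top + 6]
3. search.h = 207  [nav.bottom = search.bottom + 6]
4. search.w = 77  [form.left = search.right + 6]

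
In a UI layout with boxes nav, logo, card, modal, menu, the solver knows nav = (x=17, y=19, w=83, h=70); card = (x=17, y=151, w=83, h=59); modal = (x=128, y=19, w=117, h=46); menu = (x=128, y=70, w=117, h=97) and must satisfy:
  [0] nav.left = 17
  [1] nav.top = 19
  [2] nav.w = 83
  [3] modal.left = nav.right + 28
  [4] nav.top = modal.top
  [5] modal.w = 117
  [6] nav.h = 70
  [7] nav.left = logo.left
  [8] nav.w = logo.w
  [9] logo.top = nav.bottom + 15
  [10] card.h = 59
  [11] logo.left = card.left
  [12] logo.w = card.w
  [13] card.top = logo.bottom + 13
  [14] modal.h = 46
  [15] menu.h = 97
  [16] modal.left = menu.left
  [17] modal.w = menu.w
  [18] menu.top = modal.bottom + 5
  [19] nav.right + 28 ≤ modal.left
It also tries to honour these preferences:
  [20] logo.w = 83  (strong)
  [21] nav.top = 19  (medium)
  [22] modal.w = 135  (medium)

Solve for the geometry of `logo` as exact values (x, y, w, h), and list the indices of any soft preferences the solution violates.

logo = (x=17, y=104, w=83, h=34)
violated soft preferences: 22

1. logo.x = 17  [nav.left = logo.left]
2. logo.w = 83  [nav.w = logo.w]
3. logo.y = 104  [logo.top = nav.bottom + 15]
4. logo.h = 34  [card.top = logo.bottom + 13]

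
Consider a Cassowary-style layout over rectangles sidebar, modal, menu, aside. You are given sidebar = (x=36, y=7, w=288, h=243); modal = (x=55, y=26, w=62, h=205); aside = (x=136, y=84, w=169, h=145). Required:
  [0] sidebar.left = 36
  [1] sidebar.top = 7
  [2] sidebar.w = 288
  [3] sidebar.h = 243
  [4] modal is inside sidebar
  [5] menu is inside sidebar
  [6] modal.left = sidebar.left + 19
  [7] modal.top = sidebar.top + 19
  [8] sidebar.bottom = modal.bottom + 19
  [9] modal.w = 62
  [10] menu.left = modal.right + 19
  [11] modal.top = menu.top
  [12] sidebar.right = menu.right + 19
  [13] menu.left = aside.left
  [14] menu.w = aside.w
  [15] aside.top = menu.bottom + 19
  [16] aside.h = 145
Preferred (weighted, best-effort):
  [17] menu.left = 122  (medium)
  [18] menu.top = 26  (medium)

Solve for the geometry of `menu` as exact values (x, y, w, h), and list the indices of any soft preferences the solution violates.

1. menu.x = 136  [menu.left = modal.right + 19]
2. menu.y = 26  [modal.top = menu.top]
3. menu.w = 169  [sidebar.right = menu.right + 19]
4. menu.h = 39  [aside.top = menu.bottom + 19]

menu = (x=136, y=26, w=169, h=39)
violated soft preferences: 17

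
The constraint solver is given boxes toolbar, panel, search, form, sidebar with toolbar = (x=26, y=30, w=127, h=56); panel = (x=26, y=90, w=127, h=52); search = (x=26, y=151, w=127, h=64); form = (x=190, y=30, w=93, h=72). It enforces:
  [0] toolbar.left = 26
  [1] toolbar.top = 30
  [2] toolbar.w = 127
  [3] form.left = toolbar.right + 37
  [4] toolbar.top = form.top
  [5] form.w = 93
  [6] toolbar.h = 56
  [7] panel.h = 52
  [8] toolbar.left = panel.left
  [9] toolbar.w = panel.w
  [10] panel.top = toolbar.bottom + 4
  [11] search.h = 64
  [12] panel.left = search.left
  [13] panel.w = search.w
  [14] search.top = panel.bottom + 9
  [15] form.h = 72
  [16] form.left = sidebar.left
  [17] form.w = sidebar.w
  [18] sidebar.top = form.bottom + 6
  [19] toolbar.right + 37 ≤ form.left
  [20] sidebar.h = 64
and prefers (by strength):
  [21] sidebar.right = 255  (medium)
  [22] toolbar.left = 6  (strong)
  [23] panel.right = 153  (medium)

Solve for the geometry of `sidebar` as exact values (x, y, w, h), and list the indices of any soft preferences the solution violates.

sidebar = (x=190, y=108, w=93, h=64)
violated soft preferences: 21, 22

1. sidebar.x = 190  [form.left = sidebar.left]
2. sidebar.w = 93  [form.w = sidebar.w]
3. sidebar.y = 108  [sidebar.top = form.bottom + 6]
4. sidebar.h = 64  [sidebar.h = 64]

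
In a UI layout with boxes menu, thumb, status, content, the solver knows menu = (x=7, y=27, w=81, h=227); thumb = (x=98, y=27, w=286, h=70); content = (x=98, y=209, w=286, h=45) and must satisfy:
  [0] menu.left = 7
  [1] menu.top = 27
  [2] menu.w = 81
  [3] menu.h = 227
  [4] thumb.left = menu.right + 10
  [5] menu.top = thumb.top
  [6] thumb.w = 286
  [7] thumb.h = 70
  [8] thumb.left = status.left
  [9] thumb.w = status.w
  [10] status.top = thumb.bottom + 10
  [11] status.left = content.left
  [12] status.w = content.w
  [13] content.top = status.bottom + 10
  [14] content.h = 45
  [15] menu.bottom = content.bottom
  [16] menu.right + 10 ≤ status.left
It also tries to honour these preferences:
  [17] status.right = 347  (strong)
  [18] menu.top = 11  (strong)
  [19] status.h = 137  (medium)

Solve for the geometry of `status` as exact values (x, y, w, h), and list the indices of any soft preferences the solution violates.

status = (x=98, y=107, w=286, h=92)
violated soft preferences: 17, 18, 19

1. status.x = 98  [thumb.left = status.left]
2. status.w = 286  [thumb.w = status.w]
3. status.y = 107  [status.top = thumb.bottom + 10]
4. status.h = 92  [content.top = status.bottom + 10]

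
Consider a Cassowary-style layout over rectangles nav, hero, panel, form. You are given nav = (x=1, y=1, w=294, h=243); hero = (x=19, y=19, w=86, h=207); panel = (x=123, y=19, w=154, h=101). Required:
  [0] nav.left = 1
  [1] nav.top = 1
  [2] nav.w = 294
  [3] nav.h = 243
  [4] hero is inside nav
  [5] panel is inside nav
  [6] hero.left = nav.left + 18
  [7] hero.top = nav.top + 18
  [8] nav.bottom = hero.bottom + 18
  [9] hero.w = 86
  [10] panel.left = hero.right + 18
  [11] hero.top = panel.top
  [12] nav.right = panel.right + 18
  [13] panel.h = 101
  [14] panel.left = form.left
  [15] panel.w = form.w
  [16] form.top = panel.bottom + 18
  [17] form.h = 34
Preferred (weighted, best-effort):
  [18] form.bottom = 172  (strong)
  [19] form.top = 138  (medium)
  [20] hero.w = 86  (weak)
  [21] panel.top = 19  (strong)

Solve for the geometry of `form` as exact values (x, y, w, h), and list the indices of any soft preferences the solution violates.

form = (x=123, y=138, w=154, h=34)
violated soft preferences: none

1. form.x = 123  [panel.left = form.left]
2. form.w = 154  [panel.w = form.w]
3. form.y = 138  [form.top = panel.bottom + 18]
4. form.h = 34  [form.h = 34]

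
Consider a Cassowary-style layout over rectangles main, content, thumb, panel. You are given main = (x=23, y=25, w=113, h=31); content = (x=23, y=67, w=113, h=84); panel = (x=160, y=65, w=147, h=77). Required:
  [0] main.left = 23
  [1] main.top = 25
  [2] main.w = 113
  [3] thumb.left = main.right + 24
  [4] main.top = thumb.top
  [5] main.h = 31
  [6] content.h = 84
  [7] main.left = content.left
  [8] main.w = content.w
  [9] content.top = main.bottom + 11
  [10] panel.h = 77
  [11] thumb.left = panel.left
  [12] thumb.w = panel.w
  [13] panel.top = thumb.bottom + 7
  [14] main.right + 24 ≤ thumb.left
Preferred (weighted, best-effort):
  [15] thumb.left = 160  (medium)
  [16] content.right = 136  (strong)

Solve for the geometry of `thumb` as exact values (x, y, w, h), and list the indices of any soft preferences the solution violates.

thumb = (x=160, y=25, w=147, h=33)
violated soft preferences: none

1. thumb.x = 160  [thumb.left = main.right + 24]
2. thumb.y = 25  [main.top = thumb.top]
3. thumb.w = 147  [thumb.w = panel.w]
4. thumb.h = 33  [panel.top = thumb.bottom + 7]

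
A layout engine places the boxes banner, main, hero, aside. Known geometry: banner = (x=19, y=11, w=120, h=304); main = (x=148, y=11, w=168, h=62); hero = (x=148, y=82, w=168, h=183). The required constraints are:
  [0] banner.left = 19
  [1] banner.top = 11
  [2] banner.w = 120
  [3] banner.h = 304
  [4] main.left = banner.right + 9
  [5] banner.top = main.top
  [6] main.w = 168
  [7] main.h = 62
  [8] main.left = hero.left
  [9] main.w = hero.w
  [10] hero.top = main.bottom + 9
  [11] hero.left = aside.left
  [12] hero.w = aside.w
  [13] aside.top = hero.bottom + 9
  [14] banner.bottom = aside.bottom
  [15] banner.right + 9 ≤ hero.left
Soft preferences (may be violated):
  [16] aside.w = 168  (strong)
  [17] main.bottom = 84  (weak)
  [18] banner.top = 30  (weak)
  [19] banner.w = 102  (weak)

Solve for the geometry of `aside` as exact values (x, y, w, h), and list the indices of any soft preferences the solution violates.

aside = (x=148, y=274, w=168, h=41)
violated soft preferences: 17, 18, 19

1. aside.x = 148  [hero.left = aside.left]
2. aside.w = 168  [hero.w = aside.w]
3. aside.y = 274  [aside.top = hero.bottom + 9]
4. aside.h = 41  [banner.bottom = aside.bottom]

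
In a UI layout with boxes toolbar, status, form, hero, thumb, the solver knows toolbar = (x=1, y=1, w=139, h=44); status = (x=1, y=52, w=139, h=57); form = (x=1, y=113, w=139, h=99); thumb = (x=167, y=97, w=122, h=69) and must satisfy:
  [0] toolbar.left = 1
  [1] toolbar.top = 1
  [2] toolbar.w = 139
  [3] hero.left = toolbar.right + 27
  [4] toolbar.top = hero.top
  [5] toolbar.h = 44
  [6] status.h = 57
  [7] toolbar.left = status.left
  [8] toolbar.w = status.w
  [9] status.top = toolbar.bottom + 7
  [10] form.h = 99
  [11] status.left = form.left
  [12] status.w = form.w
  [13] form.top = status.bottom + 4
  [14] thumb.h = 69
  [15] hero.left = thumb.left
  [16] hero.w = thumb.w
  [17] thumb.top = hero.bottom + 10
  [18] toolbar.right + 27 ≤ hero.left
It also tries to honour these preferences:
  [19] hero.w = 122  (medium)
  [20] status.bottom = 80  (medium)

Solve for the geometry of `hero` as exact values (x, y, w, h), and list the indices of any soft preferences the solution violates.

hero = (x=167, y=1, w=122, h=86)
violated soft preferences: 20

1. hero.x = 167  [hero.left = toolbar.right + 27]
2. hero.y = 1  [toolbar.top = hero.top]
3. hero.w = 122  [hero.w = thumb.w]
4. hero.h = 86  [thumb.top = hero.bottom + 10]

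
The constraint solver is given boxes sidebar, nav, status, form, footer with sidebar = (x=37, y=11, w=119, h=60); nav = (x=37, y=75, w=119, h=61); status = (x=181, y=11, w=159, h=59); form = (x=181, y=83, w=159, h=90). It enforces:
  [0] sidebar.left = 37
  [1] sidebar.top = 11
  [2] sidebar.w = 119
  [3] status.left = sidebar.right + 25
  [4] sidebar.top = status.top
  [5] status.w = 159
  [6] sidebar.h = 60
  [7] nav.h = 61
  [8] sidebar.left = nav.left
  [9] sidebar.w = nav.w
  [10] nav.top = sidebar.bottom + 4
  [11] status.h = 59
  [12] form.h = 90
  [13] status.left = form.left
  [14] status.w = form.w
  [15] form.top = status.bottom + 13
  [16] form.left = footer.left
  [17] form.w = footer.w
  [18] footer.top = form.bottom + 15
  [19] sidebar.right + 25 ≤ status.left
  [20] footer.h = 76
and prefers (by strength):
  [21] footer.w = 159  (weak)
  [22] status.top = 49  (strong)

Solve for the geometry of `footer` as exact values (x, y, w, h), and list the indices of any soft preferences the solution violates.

1. footer.x = 181  [form.left = footer.left]
2. footer.w = 159  [form.w = footer.w]
3. footer.y = 188  [footer.top = form.bottom + 15]
4. footer.h = 76  [footer.h = 76]

footer = (x=181, y=188, w=159, h=76)
violated soft preferences: 22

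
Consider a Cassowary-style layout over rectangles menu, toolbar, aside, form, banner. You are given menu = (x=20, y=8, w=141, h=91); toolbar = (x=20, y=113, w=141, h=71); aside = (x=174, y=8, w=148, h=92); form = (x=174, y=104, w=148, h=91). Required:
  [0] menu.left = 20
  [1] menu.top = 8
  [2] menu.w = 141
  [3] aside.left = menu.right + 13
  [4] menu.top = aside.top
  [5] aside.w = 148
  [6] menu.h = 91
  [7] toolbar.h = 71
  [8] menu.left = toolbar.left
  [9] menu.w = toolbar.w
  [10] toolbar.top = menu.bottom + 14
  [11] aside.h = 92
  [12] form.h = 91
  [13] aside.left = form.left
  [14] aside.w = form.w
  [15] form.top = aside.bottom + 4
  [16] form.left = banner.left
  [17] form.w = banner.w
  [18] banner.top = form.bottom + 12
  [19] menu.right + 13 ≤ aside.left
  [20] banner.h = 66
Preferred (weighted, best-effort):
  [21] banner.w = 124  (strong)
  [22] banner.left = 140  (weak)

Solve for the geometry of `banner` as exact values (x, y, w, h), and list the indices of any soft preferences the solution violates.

1. banner.x = 174  [form.left = banner.left]
2. banner.w = 148  [form.w = banner.w]
3. banner.y = 207  [banner.top = form.bottom + 12]
4. banner.h = 66  [banner.h = 66]

banner = (x=174, y=207, w=148, h=66)
violated soft preferences: 21, 22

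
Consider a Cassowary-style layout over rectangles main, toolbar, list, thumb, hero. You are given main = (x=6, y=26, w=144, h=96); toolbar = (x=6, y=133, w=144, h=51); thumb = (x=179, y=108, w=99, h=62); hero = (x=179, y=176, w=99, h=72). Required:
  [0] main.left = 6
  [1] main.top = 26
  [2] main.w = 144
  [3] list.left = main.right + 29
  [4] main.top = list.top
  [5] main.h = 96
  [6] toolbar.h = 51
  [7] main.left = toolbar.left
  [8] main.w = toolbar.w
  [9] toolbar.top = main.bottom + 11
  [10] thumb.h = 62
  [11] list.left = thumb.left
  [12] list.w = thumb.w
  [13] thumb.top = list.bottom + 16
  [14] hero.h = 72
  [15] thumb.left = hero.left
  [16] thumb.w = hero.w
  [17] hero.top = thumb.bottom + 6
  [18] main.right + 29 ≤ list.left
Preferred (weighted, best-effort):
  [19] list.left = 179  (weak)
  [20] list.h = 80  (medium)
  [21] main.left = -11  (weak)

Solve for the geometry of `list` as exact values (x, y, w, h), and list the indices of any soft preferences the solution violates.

list = (x=179, y=26, w=99, h=66)
violated soft preferences: 20, 21

1. list.x = 179  [list.left = main.right + 29]
2. list.y = 26  [main.top = list.top]
3. list.w = 99  [list.w = thumb.w]
4. list.h = 66  [thumb.top = list.bottom + 16]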